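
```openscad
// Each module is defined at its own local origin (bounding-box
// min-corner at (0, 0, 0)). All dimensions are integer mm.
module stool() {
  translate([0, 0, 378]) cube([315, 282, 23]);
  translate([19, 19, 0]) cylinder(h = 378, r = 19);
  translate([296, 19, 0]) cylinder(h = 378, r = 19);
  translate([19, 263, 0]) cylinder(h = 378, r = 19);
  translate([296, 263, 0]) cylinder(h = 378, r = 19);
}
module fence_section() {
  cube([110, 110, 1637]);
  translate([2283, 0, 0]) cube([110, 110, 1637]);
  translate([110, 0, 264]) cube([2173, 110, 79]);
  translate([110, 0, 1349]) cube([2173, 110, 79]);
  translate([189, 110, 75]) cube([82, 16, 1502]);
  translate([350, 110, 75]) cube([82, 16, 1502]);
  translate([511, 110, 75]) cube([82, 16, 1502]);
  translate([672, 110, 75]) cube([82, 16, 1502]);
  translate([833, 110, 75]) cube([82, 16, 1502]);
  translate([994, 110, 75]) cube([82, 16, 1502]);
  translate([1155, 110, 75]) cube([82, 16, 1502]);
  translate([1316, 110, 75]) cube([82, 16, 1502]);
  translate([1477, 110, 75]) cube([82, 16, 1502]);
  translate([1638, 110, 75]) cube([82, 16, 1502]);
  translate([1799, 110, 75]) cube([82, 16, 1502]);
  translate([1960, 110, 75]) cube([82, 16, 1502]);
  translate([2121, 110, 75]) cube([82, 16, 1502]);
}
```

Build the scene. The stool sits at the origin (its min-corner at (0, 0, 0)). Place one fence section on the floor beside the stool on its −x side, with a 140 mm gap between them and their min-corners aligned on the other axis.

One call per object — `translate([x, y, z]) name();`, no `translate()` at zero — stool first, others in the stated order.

stool();
translate([-2533, 0, 0]) fence_section();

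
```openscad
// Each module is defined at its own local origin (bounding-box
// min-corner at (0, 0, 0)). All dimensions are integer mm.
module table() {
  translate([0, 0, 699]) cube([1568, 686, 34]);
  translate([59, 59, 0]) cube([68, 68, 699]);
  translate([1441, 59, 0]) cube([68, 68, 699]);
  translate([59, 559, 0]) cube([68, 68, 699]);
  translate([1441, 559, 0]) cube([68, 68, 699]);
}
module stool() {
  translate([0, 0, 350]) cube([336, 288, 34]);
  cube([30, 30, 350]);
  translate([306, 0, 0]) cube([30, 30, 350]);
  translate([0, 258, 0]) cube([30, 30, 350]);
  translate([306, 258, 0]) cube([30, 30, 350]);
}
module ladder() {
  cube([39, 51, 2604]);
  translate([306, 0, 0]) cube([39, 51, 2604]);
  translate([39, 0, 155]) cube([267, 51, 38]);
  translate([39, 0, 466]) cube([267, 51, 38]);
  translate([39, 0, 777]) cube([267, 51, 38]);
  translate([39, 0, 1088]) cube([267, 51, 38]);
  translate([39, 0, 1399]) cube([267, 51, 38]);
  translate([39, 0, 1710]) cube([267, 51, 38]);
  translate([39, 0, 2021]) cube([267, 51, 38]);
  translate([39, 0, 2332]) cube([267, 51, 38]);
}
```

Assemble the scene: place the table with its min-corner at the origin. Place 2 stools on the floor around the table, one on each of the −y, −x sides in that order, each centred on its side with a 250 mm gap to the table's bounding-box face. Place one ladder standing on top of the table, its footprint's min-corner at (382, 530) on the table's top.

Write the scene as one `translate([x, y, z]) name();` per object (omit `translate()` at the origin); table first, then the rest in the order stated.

table();
translate([616, -538, 0]) stool();
translate([-586, 199, 0]) stool();
translate([382, 530, 733]) ladder();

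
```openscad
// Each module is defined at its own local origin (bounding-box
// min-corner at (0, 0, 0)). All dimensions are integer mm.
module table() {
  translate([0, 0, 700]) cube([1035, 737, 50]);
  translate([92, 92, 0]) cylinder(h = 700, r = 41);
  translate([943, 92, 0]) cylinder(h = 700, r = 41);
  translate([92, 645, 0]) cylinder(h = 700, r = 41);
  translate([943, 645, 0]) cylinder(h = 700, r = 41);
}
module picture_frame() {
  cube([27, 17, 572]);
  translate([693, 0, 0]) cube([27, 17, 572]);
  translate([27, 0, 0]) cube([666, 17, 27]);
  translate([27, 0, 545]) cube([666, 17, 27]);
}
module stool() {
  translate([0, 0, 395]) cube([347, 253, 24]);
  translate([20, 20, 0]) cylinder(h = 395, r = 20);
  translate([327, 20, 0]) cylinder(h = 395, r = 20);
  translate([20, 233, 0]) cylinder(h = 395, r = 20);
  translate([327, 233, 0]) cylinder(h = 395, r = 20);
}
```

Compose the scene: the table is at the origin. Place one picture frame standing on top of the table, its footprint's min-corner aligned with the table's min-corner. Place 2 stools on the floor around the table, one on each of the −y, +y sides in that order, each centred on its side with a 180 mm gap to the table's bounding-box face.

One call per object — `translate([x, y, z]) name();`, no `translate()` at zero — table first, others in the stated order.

table();
translate([0, 0, 750]) picture_frame();
translate([344, -433, 0]) stool();
translate([344, 917, 0]) stool();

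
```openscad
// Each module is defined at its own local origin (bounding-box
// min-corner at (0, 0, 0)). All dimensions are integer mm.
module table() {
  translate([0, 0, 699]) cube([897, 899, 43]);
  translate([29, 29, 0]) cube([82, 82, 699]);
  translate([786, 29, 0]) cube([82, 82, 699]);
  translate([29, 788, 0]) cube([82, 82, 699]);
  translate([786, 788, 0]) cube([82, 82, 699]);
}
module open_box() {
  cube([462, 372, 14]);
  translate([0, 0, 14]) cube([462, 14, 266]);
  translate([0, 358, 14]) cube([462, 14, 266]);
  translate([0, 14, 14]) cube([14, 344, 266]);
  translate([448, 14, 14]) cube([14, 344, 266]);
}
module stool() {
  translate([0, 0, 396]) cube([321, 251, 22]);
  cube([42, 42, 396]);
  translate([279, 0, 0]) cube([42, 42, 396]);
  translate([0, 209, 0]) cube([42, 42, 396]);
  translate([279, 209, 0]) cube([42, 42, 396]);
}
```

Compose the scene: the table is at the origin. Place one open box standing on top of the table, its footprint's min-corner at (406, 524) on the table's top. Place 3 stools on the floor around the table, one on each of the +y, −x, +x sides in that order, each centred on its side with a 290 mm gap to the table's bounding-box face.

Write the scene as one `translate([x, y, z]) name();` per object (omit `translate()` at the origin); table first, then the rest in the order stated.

table();
translate([406, 524, 742]) open_box();
translate([288, 1189, 0]) stool();
translate([-611, 324, 0]) stool();
translate([1187, 324, 0]) stool();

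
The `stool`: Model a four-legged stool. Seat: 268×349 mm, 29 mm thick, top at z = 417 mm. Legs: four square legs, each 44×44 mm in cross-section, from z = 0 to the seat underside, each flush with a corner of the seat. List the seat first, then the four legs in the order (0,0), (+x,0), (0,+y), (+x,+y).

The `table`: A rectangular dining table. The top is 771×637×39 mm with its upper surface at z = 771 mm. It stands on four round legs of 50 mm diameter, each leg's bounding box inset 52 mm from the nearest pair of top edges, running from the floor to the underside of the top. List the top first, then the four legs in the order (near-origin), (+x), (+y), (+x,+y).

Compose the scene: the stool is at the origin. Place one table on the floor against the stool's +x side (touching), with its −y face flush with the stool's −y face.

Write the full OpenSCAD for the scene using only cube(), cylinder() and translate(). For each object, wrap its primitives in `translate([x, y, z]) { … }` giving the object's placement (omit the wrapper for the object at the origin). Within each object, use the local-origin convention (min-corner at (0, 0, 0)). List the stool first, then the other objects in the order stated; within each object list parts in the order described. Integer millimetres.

translate([0, 0, 388]) cube([268, 349, 29]);
cube([44, 44, 388]);
translate([224, 0, 0]) cube([44, 44, 388]);
translate([0, 305, 0]) cube([44, 44, 388]);
translate([224, 305, 0]) cube([44, 44, 388]);
translate([268, 0, 0]) {
  translate([0, 0, 732]) cube([771, 637, 39]);
  translate([77, 77, 0]) cylinder(h = 732, r = 25);
  translate([694, 77, 0]) cylinder(h = 732, r = 25);
  translate([77, 560, 0]) cylinder(h = 732, r = 25);
  translate([694, 560, 0]) cylinder(h = 732, r = 25);
}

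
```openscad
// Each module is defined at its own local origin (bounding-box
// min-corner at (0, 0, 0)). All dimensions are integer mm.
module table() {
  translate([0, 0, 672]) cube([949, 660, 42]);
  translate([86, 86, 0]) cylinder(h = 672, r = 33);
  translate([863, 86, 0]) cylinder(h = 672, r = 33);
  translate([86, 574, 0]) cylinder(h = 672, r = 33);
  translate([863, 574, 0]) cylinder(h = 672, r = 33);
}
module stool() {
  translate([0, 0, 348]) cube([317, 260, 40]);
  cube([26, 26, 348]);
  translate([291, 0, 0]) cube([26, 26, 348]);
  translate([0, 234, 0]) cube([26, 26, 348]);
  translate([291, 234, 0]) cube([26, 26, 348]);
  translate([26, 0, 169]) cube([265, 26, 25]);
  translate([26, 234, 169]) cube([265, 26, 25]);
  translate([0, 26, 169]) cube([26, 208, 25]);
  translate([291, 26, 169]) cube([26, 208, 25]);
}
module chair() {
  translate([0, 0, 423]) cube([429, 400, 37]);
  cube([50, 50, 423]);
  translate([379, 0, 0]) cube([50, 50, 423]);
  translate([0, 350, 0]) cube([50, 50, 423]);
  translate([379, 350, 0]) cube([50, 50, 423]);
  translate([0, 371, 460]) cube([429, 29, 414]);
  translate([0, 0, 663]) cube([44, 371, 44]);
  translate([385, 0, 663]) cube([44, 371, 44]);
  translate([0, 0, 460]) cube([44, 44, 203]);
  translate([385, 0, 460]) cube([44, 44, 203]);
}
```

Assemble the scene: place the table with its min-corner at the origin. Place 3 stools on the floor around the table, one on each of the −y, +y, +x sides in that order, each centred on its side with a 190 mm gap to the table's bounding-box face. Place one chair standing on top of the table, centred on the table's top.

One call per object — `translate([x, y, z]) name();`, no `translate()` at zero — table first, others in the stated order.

table();
translate([316, -450, 0]) stool();
translate([316, 850, 0]) stool();
translate([1139, 200, 0]) stool();
translate([260, 130, 714]) chair();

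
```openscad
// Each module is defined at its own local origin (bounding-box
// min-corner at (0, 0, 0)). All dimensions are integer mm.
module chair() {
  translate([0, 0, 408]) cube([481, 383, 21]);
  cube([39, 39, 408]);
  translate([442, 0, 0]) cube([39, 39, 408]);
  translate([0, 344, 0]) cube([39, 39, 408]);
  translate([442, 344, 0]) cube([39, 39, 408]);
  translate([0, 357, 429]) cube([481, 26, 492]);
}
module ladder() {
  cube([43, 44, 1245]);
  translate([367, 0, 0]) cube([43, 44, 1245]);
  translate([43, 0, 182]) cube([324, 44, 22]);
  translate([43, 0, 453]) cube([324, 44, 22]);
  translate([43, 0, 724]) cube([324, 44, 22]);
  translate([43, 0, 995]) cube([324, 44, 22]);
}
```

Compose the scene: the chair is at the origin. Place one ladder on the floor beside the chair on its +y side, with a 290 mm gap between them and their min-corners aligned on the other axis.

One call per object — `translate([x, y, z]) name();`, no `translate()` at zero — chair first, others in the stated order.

chair();
translate([0, 673, 0]) ladder();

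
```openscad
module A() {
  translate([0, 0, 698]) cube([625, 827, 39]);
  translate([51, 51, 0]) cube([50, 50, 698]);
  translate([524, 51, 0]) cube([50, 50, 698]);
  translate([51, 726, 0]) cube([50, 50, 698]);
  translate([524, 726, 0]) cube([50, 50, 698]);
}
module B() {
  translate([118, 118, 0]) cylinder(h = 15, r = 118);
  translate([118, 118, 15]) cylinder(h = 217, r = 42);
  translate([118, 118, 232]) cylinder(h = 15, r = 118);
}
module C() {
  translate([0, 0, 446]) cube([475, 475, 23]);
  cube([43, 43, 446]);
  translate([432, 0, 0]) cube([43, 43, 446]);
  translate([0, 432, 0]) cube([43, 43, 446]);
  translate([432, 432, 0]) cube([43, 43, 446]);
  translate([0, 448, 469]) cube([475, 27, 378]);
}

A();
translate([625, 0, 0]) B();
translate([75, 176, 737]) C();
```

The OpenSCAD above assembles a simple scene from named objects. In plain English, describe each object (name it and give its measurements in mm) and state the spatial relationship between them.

A is a table with a 625×827 mm rectangular top, 39 mm thick, top surface at z = 737 mm, supported by four 50×50 mm square legs, each inset 51 mm from the nearest pair of top edges, running from the floor.

B is a spool: two coaxial disc flanges of radius 118 mm and thickness 15 mm, joined by a core cylinder of radius 42 mm and height 217 mm. The lower flange rests on z = 0 and the three cylinders share a vertical axis.

C is a chair. The seat is a 475×475×23 mm slab with its top at z = 469 mm, on four 43×43 mm corner legs (flush with the seat edges, standing on z = 0). A flat backrest 27 mm thick, 378 mm tall, spans the full seat width and rises from the seat top along its +y edge, rear face flush with the rear of the seat.

The spool is against the table's +x side, with their −y faces flush. The chair is on top of the table, centred.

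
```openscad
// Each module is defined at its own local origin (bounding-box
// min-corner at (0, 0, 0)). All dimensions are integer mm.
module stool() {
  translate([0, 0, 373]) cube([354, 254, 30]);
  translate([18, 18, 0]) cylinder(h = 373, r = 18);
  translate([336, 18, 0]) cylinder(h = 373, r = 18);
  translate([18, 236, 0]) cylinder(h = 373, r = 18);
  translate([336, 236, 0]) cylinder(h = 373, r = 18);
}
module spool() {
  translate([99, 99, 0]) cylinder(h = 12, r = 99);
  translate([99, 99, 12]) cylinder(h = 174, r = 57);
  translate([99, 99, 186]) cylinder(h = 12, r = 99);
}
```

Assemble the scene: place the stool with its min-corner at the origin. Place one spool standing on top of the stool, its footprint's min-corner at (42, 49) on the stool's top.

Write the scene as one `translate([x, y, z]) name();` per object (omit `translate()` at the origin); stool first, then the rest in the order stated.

stool();
translate([42, 49, 403]) spool();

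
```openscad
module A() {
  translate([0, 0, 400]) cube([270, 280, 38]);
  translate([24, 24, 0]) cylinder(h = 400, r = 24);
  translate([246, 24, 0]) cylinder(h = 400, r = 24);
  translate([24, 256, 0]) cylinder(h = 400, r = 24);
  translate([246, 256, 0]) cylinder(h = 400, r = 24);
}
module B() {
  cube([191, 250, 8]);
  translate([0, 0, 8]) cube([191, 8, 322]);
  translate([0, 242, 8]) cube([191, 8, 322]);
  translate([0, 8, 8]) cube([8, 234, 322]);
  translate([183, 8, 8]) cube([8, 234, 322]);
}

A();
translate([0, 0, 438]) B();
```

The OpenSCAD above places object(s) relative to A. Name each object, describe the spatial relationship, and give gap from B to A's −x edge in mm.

The open box's min-x is at 0; the stool's min-x is 0; gap = 0 mm.

A is a stool. B is an open box. The open box is on top of the stool. The gap from the open box to the stool's −x edge is 0 mm.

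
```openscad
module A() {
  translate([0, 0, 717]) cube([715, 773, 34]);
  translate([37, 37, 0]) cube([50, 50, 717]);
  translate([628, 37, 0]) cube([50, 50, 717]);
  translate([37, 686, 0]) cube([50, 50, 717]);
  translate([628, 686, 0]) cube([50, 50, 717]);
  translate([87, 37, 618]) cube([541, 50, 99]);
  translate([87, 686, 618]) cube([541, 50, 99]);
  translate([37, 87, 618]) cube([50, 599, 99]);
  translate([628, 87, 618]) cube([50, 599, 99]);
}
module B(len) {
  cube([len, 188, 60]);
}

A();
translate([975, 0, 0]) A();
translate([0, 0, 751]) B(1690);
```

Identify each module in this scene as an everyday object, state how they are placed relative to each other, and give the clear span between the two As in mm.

Second table starts at x = 975; first ends at x = 715; clear span = 975 − 715 = 260 mm.

A is a table. B is a beam. A beam spans the tops of two tables. The clear span between the two tables is 260 mm.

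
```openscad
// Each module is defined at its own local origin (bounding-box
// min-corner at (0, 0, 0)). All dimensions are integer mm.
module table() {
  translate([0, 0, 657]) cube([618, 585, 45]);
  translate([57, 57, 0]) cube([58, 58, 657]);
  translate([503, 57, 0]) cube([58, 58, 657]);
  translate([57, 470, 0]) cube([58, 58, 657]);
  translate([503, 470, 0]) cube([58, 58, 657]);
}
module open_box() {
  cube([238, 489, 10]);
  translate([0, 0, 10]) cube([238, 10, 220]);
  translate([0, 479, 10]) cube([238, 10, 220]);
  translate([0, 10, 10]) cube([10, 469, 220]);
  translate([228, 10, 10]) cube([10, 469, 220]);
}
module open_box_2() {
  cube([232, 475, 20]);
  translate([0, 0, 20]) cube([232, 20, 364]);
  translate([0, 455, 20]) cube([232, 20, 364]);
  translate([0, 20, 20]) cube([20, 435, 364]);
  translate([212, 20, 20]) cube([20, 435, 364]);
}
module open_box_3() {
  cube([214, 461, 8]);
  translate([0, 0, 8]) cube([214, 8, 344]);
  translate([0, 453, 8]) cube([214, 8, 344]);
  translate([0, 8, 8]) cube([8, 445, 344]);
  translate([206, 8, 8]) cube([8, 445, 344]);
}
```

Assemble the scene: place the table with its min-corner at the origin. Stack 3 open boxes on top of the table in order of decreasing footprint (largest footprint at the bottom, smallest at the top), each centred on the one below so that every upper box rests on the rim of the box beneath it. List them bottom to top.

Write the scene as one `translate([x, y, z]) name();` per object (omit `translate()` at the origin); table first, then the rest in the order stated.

table();
translate([190, 48, 702]) open_box();
translate([193, 55, 932]) open_box_2();
translate([202, 62, 1316]) open_box_3();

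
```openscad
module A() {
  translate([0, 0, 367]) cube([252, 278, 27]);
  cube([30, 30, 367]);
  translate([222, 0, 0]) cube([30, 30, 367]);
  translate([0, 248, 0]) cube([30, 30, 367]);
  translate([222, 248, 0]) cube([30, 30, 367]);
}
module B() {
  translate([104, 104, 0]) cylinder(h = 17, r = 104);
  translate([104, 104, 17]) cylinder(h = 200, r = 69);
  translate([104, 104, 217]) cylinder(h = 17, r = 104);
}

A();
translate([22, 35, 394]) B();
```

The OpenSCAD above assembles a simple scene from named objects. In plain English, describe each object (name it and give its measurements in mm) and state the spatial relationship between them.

A is a simple wooden stool: a rectangular seat 252 mm (x) by 278 mm (y), 27 mm thick, top face at z = 394 mm, on four square legs, each 30×30 mm in cross-section. The legs rest on z = 0, each flush with a corner of the seat.

B is a spool: two coaxial disc flanges of radius 104 mm and thickness 17 mm, joined by a core cylinder of radius 69 mm and height 200 mm. The lower flange rests on z = 0 and the three cylinders share a vertical axis.

The spool is on top of the stool, centred.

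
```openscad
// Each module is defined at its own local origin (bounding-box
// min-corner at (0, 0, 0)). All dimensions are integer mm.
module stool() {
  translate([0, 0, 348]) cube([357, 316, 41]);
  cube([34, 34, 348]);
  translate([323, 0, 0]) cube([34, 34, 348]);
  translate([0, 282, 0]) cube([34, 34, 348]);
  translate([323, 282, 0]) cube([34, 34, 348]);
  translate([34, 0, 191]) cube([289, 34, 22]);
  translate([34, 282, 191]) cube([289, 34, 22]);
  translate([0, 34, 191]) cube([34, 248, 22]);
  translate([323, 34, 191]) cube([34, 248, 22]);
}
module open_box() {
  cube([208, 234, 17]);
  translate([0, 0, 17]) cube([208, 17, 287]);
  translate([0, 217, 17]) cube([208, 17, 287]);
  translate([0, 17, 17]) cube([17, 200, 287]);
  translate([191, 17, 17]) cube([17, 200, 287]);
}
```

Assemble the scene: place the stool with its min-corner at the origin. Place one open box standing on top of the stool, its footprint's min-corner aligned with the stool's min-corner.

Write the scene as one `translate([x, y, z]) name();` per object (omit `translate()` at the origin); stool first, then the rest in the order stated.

stool();
translate([0, 0, 389]) open_box();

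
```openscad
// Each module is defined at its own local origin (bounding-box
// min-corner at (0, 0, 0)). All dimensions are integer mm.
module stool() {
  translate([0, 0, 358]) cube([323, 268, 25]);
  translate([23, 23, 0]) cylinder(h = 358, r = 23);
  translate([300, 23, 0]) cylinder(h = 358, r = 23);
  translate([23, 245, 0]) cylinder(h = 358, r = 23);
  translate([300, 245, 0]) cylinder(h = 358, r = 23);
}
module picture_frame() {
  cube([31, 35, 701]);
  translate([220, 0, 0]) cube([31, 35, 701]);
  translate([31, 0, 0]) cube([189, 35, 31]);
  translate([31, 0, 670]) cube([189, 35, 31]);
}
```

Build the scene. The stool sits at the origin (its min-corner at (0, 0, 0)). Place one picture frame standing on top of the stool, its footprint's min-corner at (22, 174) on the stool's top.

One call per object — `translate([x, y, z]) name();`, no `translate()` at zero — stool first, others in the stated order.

stool();
translate([22, 174, 383]) picture_frame();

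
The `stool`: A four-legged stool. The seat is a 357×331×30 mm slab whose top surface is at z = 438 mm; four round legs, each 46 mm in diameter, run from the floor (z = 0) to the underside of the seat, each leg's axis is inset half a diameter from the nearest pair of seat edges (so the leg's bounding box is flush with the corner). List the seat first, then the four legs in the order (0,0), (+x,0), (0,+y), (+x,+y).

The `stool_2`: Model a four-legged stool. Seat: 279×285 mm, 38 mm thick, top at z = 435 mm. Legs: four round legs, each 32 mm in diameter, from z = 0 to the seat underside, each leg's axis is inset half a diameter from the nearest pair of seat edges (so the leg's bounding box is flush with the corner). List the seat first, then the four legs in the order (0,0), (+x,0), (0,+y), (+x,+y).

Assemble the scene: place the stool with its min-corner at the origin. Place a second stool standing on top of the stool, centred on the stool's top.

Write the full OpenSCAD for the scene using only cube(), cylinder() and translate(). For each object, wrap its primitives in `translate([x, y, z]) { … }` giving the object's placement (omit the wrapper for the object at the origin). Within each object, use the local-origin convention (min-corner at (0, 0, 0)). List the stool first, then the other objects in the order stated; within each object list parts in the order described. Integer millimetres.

translate([0, 0, 408]) cube([357, 331, 30]);
translate([23, 23, 0]) cylinder(h = 408, r = 23);
translate([334, 23, 0]) cylinder(h = 408, r = 23);
translate([23, 308, 0]) cylinder(h = 408, r = 23);
translate([334, 308, 0]) cylinder(h = 408, r = 23);
translate([39, 23, 438]) {
  translate([0, 0, 397]) cube([279, 285, 38]);
  translate([16, 16, 0]) cylinder(h = 397, r = 16);
  translate([263, 16, 0]) cylinder(h = 397, r = 16);
  translate([16, 269, 0]) cylinder(h = 397, r = 16);
  translate([263, 269, 0]) cylinder(h = 397, r = 16);
}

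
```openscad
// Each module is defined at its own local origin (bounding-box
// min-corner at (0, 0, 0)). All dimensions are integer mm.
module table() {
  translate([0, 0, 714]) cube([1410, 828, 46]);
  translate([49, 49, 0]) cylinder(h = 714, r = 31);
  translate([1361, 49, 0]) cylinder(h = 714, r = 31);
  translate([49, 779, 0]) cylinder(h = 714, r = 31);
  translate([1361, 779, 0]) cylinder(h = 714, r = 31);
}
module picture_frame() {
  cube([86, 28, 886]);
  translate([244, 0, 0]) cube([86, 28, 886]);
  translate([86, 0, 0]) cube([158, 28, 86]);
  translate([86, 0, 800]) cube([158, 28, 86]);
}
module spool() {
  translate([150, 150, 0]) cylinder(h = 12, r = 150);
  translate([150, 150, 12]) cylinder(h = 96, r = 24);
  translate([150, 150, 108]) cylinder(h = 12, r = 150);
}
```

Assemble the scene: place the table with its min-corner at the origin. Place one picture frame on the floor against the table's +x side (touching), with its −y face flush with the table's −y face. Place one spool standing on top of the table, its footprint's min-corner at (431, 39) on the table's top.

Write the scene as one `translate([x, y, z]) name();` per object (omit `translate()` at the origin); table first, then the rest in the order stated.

table();
translate([1410, 0, 0]) picture_frame();
translate([431, 39, 760]) spool();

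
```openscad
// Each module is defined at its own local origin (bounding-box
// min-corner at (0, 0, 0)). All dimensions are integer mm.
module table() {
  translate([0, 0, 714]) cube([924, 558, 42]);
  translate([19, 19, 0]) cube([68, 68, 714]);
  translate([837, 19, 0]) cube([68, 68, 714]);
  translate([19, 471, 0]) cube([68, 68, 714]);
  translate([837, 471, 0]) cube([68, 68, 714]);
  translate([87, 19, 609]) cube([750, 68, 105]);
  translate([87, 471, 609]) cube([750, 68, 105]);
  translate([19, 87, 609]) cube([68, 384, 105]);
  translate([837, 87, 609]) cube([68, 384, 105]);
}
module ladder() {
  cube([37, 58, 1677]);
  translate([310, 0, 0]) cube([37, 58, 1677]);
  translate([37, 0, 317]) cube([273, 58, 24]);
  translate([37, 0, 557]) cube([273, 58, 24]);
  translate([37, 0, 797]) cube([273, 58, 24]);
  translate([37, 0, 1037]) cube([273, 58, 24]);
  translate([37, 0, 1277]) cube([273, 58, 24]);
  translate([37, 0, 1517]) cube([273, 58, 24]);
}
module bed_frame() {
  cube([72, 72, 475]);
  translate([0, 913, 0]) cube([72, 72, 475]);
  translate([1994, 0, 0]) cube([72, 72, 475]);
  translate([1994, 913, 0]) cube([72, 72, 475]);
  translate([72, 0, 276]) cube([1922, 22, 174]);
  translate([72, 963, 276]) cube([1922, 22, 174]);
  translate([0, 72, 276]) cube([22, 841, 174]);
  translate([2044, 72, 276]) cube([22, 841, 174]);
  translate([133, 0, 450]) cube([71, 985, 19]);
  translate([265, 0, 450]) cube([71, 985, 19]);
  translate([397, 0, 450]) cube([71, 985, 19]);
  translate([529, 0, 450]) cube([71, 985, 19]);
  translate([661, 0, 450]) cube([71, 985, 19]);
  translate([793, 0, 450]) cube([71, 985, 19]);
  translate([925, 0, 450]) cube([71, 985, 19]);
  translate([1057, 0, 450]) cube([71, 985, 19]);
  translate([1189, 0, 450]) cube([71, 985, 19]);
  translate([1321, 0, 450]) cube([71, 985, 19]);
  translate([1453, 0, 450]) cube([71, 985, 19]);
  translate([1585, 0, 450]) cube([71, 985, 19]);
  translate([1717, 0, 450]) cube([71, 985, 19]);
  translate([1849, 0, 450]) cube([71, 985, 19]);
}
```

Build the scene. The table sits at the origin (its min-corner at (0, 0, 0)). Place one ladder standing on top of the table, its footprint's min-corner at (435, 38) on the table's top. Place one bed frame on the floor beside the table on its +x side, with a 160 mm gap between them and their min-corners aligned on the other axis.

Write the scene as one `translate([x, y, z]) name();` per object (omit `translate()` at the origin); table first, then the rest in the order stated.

table();
translate([435, 38, 756]) ladder();
translate([1084, 0, 0]) bed_frame();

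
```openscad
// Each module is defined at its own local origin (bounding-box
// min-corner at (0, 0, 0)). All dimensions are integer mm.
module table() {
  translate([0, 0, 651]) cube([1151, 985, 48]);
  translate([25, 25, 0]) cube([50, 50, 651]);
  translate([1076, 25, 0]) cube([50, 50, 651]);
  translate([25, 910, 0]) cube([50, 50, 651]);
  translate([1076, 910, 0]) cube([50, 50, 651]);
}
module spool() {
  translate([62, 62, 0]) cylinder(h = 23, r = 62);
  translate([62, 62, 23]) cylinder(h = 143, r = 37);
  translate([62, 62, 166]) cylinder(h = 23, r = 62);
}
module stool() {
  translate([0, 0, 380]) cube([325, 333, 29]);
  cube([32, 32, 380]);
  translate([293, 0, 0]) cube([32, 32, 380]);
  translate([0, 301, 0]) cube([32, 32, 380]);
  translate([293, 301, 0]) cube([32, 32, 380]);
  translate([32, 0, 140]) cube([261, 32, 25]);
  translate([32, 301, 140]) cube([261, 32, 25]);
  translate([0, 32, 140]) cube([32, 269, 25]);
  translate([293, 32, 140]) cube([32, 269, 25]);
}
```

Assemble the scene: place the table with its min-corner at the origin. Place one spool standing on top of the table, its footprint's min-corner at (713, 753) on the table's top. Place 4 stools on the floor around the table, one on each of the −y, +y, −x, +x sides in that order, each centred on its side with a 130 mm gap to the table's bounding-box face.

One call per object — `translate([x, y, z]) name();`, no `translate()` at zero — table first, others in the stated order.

table();
translate([713, 753, 699]) spool();
translate([413, -463, 0]) stool();
translate([413, 1115, 0]) stool();
translate([-455, 326, 0]) stool();
translate([1281, 326, 0]) stool();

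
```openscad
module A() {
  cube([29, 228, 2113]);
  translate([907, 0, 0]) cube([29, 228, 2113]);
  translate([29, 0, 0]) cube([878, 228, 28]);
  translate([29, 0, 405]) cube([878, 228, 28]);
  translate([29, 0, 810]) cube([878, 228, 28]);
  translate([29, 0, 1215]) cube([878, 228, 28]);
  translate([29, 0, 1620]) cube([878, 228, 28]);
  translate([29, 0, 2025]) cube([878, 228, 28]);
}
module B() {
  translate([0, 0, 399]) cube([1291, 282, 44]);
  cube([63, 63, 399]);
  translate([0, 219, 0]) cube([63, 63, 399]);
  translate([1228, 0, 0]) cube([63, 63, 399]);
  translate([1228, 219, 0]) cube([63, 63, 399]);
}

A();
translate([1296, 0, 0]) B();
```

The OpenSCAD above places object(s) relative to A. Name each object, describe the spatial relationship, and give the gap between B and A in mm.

The bench's nearest face is 360 mm from the bookshelf's +x face.

A is a bookshelf. B is a bench. The bench is on the floor beside the bookshelf on its +x side. The gap between the bench and the bookshelf is 360 mm.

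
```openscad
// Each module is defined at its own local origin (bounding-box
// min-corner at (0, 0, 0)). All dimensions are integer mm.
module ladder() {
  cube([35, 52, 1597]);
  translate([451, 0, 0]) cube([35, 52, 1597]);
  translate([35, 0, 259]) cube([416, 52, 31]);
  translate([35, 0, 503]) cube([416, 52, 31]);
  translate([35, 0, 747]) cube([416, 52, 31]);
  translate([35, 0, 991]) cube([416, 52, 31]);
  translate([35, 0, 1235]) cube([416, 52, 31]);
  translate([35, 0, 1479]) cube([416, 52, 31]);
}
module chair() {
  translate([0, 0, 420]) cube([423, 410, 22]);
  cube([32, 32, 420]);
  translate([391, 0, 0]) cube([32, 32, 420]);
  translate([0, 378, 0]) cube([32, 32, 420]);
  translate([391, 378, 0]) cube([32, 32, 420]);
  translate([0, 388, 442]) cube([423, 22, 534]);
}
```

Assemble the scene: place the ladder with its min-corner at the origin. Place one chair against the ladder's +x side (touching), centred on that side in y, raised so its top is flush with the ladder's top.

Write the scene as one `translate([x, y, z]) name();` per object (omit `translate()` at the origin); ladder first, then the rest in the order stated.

ladder();
translate([486, -179, 621]) chair();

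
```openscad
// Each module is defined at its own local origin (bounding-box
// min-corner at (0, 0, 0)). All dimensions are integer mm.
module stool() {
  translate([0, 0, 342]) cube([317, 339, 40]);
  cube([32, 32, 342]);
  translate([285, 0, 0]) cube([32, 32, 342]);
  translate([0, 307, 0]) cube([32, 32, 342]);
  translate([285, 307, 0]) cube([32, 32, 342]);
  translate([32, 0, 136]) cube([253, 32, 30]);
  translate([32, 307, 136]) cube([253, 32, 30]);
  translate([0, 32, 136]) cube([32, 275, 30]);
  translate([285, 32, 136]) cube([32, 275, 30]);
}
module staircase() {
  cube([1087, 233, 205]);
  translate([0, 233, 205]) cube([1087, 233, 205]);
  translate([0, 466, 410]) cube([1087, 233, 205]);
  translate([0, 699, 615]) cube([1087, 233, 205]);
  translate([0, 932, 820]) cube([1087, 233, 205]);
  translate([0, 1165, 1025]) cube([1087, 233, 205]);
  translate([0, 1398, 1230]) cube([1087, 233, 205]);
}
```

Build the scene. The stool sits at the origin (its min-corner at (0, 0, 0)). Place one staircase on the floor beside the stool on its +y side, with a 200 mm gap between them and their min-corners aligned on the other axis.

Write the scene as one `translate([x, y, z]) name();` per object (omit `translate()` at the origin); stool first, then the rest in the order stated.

stool();
translate([0, 539, 0]) staircase();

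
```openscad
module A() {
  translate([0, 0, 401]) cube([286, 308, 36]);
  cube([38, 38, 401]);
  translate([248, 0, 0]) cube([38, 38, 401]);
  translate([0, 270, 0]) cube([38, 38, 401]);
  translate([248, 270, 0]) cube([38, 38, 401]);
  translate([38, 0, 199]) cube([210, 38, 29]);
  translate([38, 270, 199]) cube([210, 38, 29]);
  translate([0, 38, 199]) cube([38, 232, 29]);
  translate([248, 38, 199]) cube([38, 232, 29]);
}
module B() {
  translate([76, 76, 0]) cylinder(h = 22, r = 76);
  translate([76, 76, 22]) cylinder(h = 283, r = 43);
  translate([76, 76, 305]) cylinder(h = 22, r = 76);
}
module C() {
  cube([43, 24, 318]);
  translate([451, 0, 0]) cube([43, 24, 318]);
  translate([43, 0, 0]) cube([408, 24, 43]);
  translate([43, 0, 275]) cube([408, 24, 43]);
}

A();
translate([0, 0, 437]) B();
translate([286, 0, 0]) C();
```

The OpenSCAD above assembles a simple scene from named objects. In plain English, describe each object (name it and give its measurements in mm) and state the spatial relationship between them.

A is a four-legged stool. The seat is 286×308 mm, 36 mm thick, top at z = 437 mm. It stands on four square legs, each 38×38 mm in cross-section, from z = 0 to the seat underside, each flush with a corner of the seat. Four stretchers, 38 mm wide and 29 mm tall, connect adjacent legs with their undersides at z = 199 mm, each running between the inner faces of the legs it joins and aligned with the legs' outer faces on the other axis.

B is a spool: two coaxial disc flanges of radius 76 mm and thickness 22 mm, joined by a core cylinder of radius 43 mm and height 283 mm. The lower flange rests on z = 0 and the three cylinders share a vertical axis.

C is a rectangular picture frame lying in the x–z plane (depth along y). The opening is 408 mm wide (x) by 232 mm tall (z), surrounded by a border 43 mm wide on all four sides. The frame is 24 mm deep and is made of two full-height vertical stiles with two horizontal rails fitted between them.

The spool is on top of the stool. The picture frame is against the stool's +x side, with their −y faces flush.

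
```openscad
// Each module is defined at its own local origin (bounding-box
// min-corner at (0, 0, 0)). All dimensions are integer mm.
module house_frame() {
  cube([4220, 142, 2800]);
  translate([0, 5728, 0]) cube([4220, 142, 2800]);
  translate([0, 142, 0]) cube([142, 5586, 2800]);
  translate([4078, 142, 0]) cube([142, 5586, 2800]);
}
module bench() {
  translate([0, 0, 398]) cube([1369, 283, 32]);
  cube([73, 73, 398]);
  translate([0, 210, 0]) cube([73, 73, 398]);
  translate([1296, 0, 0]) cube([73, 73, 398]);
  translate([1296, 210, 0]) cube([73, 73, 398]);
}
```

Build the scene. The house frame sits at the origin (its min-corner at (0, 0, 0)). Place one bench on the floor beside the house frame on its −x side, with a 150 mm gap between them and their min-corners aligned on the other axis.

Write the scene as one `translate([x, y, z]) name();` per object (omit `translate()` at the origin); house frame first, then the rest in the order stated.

house_frame();
translate([-1519, 0, 0]) bench();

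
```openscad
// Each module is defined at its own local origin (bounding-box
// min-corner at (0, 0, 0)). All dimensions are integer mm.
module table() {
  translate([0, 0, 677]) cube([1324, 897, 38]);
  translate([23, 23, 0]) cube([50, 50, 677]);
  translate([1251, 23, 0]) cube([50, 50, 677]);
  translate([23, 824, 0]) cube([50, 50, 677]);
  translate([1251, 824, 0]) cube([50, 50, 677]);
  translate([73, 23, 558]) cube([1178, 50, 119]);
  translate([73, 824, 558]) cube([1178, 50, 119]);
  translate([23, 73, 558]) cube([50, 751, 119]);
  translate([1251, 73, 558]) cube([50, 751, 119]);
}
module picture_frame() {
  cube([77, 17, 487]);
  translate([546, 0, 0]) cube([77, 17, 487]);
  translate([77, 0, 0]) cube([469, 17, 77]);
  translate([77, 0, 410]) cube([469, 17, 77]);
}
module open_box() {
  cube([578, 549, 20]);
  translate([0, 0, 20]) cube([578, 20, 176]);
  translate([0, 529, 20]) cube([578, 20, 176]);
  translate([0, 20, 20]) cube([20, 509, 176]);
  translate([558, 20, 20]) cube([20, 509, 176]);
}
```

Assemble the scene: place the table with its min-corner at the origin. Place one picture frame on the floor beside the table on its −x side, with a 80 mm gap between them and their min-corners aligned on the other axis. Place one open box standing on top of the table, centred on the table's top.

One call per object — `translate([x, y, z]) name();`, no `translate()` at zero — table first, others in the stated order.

table();
translate([-703, 0, 0]) picture_frame();
translate([373, 174, 715]) open_box();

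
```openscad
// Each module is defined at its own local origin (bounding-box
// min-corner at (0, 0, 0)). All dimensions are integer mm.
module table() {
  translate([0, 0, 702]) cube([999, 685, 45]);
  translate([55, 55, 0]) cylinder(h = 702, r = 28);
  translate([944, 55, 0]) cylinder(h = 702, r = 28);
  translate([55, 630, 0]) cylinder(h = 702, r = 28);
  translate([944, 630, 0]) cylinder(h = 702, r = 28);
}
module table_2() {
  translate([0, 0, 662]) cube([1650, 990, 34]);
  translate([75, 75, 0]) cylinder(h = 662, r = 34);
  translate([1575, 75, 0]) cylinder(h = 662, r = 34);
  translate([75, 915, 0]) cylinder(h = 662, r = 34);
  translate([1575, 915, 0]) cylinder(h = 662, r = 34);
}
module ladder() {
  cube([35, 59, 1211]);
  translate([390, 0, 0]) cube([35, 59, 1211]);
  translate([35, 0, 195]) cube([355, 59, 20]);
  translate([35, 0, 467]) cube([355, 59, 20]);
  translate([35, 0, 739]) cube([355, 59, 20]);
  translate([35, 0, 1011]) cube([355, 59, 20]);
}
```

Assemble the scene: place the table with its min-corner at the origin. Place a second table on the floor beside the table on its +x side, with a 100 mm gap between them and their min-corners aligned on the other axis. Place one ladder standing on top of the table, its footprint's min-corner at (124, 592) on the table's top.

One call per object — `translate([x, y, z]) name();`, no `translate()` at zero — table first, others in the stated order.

table();
translate([1099, 0, 0]) table_2();
translate([124, 592, 747]) ladder();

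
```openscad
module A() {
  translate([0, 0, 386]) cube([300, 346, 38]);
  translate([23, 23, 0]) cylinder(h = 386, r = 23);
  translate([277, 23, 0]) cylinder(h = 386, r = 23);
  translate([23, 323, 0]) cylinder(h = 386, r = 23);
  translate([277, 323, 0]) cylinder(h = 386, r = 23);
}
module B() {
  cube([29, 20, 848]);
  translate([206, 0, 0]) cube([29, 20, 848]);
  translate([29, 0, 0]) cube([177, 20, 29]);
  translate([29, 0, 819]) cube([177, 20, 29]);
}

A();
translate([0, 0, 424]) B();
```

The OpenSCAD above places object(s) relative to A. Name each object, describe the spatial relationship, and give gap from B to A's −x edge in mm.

A is a stool. B is a picture frame. The picture frame is on top of the stool. The gap from the picture frame to the stool's −x edge is 0 mm.

The picture frame's min-x is at 0; the stool's min-x is 0; gap = 0 mm.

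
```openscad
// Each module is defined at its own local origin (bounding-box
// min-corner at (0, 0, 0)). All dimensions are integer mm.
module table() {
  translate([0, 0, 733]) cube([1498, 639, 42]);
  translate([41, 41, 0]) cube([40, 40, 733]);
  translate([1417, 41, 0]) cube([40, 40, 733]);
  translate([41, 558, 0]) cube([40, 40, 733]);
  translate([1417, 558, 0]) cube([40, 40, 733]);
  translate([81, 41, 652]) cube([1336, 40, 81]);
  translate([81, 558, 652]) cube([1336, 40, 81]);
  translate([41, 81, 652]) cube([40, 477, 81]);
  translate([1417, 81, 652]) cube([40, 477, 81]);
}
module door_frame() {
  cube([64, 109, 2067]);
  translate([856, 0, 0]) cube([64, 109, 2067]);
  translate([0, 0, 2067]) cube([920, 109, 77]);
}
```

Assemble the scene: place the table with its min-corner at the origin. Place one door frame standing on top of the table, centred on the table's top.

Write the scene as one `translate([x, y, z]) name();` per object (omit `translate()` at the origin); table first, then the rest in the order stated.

table();
translate([289, 265, 775]) door_frame();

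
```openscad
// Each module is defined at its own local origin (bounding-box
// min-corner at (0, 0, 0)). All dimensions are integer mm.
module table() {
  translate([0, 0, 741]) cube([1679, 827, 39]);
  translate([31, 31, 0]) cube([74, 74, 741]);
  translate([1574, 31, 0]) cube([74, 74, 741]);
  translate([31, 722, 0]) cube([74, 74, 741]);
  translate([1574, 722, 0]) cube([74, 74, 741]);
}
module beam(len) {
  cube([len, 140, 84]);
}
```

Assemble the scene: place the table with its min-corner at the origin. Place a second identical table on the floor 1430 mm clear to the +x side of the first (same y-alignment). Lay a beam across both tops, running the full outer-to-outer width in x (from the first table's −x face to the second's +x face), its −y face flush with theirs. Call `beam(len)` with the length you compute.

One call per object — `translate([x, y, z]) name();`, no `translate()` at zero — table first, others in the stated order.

table();
translate([3109, 0, 0]) table();
translate([0, 0, 780]) beam(4788);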